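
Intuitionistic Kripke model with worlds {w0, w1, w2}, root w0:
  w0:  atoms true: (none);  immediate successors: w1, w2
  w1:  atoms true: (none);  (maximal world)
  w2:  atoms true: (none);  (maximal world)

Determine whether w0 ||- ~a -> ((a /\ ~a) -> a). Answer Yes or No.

Yes

w0 ||- ~a -> ((a /\ ~a) -> a): every world accessible from w0 that forces ~a (namely w0, w1, w2) also forces (a /\ ~a) -> a.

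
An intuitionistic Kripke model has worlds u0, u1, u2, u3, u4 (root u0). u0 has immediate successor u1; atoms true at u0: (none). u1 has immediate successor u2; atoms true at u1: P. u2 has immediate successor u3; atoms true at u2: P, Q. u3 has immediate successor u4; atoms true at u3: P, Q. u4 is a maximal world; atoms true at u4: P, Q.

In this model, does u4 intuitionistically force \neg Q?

u4 \nVdash \neg Q since u4 is accessible from u4 and u4 \Vdash Q.

No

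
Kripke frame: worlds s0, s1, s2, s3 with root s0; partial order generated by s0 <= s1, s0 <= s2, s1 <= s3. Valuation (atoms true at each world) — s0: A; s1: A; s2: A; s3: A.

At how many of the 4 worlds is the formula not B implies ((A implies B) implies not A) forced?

s0: forces it.
s1: forces it.
s2: forces it.
s3: forces it.
Worlds forcing the formula: {s0, s1, s2, s3}.

4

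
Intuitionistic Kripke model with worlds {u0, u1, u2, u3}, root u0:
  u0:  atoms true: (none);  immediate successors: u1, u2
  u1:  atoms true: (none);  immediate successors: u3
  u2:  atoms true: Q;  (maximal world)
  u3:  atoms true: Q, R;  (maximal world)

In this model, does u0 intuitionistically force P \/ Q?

u0 ||-/- P \/ Q: neither disjunct is forced at u0.
u0 lacks atom P, so u0 ||-/- P.

No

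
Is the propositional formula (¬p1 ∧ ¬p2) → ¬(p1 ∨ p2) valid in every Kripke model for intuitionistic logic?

This is a constructively valid De Morgan direction (conjunction of negations to negated disjunction), which is intuitionistically derivable.
If both ¬p1 and ¬p2 hold at a world, no accessible world forces p1 or forces p2, so none forces p1 ∨ p2.

Yes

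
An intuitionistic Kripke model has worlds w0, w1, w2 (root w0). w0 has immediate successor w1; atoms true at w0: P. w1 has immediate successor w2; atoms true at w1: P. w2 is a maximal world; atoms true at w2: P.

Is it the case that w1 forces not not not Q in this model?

w1 forces not not not Q: no world accessible from w1 forces not not Q.

Yes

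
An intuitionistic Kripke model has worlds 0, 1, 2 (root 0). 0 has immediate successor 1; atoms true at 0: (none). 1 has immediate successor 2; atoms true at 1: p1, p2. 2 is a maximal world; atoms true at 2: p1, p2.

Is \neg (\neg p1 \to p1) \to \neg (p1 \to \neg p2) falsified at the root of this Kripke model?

0 \Vdash \neg (\neg p1 \to p1) \to \neg (p1 \to \neg p2) vacuously: no world accessible from 0 forces the antecedent \neg (\neg p1 \to p1).
So the root 0 forces \neg (\neg p1 \to p1) \to \neg (p1 \to \neg p2); the model is not a countermodel.

No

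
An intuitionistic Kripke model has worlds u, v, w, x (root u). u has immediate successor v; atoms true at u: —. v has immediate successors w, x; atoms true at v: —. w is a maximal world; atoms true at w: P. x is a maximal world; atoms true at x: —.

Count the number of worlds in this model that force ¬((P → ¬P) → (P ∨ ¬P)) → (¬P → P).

4

u: forces it.
v: forces it.
w: forces it.
x: forces it.
Worlds forcing the formula: {u, v, w, x}.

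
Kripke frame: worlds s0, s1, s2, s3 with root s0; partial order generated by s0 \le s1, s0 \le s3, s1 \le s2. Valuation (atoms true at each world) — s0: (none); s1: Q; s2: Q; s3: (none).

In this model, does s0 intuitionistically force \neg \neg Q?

s0 \nVdash \neg \neg Q since s3 is accessible from s0 and s3 \Vdash \neg Q.
s3 \Vdash \neg Q: no world accessible from s3 forces Q.

No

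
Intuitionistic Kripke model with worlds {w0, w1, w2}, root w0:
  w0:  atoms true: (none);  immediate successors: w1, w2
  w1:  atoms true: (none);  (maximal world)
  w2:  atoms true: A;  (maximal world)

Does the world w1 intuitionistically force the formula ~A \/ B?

w1 ||- ~A \/ B via the disjunct ~A.

Yes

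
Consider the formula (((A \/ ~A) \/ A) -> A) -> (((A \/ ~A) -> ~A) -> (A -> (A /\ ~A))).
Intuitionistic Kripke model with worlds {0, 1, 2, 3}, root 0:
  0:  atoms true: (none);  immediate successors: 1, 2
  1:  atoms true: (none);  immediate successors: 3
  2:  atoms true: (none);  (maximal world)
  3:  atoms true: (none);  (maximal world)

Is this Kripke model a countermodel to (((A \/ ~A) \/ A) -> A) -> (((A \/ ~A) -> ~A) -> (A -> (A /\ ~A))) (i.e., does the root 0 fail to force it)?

No

0 ||- (((A \/ ~A) \/ A) -> A) -> (((A \/ ~A) -> ~A) -> (A -> (A /\ ~A))) vacuously: no world accessible from 0 forces the antecedent ((A \/ ~A) \/ A) -> A.
So the root 0 forces (((A \/ ~A) \/ A) -> A) -> (((A \/ ~A) -> ~A) -> (A -> (A /\ ~A))); the model is not a countermodel.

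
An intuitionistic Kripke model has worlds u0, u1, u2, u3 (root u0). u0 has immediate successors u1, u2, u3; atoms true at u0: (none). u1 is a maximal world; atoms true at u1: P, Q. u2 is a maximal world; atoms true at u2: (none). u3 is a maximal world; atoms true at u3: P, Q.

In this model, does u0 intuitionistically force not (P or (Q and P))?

No

u0 does not force not (P or (Q and P)) since u1 is accessible from u0 and u1 forces P or (Q and P).
u1 forces P or (Q and P) via the disjunct P.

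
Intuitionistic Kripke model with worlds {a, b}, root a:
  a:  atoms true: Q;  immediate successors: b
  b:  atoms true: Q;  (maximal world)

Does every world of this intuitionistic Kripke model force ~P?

a ||- ~P: no world accessible from a forces P.
Since the root a forces ~P and forcing is persistent (monotone upward), every world forces it.

Yes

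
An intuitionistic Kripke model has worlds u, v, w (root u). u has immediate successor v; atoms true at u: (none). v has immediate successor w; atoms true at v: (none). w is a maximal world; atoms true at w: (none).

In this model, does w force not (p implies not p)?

No

w does not force not (p implies not p) since w is accessible from w and w forces p implies not p.
w forces p implies not p vacuously: no world accessible from w forces the antecedent p.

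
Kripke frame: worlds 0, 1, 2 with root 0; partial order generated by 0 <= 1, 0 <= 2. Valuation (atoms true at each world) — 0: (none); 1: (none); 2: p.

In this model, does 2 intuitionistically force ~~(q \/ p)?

Yes

2 ||- ~~(q \/ p): no world accessible from 2 forces ~(q \/ p).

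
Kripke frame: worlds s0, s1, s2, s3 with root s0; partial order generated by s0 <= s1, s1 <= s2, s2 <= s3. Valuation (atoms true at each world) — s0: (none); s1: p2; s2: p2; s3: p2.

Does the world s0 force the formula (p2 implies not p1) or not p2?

s0 forces (p2 implies not p1) or not p2 via the disjunct p2 implies not p1.

Yes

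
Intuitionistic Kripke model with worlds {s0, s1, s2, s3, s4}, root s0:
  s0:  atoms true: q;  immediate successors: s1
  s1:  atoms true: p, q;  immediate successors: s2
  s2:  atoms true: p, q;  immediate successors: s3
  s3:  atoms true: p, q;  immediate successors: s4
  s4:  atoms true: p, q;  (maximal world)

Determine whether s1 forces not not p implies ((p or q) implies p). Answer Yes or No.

Yes

s1 forces not not p implies ((p or q) implies p): every world accessible from s1 that forces not not p (namely s1, s2, s3, s4) also forces (p or q) implies p.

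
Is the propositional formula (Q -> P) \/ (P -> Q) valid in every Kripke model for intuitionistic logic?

This is the Gödel–Dummett linearity axiom, which is not intuitionistically valid.
A Kripke countermodel: worlds s0, s1, s2; order generated by s0 <= s1, s0 <= s2; atoms true at each world — s0:{}; s1:{Q}; s2:{P}.
s0 ||-/- (Q -> P) \/ (P -> Q): neither disjunct is forced at s0.
s0 ||-/- Q -> P: at the accessible world s1, s1 ||- Q but s1 ||-/- P.
s1 lacks atom P, so s1 ||-/- P.
So the root s0 does not force the formula.

No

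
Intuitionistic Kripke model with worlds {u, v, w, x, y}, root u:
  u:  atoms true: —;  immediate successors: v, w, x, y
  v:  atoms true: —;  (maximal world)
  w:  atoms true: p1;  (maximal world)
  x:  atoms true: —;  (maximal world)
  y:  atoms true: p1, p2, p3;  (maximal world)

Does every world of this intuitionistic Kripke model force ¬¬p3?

Not every world: u ⊮ ¬¬p3.
u ⊮ ¬¬p3 since v is accessible from u and v ⊩ ¬p3.
v ⊩ ¬p3: no world accessible from v forces p3.

No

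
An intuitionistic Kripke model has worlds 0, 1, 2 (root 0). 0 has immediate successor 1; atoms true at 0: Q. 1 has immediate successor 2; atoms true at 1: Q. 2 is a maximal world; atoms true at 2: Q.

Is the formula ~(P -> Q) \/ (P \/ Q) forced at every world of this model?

0 ||- ~(P -> Q) \/ (P \/ Q) via the disjunct P \/ Q.
Since the root 0 forces ~(P -> Q) \/ (P \/ Q) and forcing is persistent (monotone upward), every world forces it.

Yes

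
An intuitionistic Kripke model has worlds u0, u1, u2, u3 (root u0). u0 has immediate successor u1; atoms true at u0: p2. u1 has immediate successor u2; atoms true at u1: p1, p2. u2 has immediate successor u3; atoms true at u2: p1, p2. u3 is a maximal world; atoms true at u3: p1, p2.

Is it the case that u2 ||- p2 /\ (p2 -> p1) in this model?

u2 ||- p2 /\ (p2 -> p1) since u2 forces both conjuncts.

Yes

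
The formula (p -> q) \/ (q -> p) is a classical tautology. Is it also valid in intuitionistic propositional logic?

No

This is the Gödel–Dummett linearity axiom, which is not intuitionistically valid.
A Kripke countermodel: worlds 0, 1, 2; order generated by 0 <= 1, 0 <= 2; atoms true at each world — 0:{}; 1:{p}; 2:{q}.
0 ||-/- (p -> q) \/ (q -> p): neither disjunct is forced at 0.
0 ||-/- p -> q: at the accessible world 1, 1 ||- p but 1 ||-/- q.
1 lacks atom q, so 1 ||-/- q.
So the root 0 does not force the formula.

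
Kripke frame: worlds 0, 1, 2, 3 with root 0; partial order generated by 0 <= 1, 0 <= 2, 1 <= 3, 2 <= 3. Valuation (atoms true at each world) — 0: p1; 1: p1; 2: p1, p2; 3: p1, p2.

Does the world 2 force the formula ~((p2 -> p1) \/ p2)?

2 ||-/- ~((p2 -> p1) \/ p2) since 2 is accessible from 2 and 2 ||- (p2 -> p1) \/ p2.
2 ||- (p2 -> p1) \/ p2 via the disjunct p2 -> p1.

No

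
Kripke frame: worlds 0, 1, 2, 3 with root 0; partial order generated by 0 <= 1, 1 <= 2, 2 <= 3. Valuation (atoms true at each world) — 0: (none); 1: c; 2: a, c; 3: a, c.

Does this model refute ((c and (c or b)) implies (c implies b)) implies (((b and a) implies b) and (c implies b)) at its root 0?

No

0 forces ((c and (c or b)) implies (c implies b)) implies (((b and a) implies b) and (c implies b)) vacuously: no world accessible from 0 forces the antecedent (c and (c or b)) implies (c implies b).
So the root 0 forces ((c and (c or b)) implies (c implies b)) implies (((b and a) implies b) and (c implies b)); the model is not a countermodel.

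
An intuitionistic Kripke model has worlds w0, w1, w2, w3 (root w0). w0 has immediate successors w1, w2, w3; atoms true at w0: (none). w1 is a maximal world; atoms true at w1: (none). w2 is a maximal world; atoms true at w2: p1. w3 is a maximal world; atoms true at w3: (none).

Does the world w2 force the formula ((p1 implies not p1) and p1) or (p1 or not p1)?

Yes

w2 forces ((p1 implies not p1) and p1) or (p1 or not p1) via the disjunct p1 or not p1.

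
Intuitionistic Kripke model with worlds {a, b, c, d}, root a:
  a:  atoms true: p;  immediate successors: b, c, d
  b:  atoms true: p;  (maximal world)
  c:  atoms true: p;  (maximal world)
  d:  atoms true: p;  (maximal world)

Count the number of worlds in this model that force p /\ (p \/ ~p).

4

a: forces it.
b: forces it.
c: forces it.
d: forces it.
Worlds forcing the formula: {a, b, c, d}.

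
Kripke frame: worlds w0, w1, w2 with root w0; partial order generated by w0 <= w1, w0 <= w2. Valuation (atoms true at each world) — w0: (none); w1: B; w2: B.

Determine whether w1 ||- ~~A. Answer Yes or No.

w1 ||-/- ~~A since w1 is accessible from w1 and w1 ||- ~A.
w1 ||- ~A: no world accessible from w1 forces A.

No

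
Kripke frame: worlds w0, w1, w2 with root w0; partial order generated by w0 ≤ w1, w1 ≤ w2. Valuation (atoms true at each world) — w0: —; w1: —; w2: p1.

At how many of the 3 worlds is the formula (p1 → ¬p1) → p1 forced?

3

w0: forces it.
w1: forces it.
w2: forces it.
Worlds forcing the formula: {w0, w1, w2}.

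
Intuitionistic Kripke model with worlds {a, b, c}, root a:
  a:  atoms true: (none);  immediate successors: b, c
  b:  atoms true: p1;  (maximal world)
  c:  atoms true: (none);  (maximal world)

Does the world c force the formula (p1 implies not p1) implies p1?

c does not force (p1 implies not p1) implies p1: already at c itself, c forces p1 implies not p1 but c does not force p1.
c lacks atom p1, so c does not force p1.

No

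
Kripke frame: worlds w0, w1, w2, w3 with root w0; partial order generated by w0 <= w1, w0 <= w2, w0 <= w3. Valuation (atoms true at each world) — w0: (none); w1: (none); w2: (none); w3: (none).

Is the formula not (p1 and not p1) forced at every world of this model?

Yes

w0 forces not (p1 and not p1): no world accessible from w0 forces p1 and not p1.
Since the root w0 forces not (p1 and not p1) and forcing is persistent (monotone upward), every world forces it.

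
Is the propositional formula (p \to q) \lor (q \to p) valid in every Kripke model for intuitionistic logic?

This is the Gödel–Dummett linearity axiom, which is not intuitionistically valid.
A Kripke countermodel: worlds u, v, w; order generated by u \le v, u \le w; atoms true at each world — u:{}; v:{p}; w:{q}.
u \nVdash (p \to q) \lor (q \to p): neither disjunct is forced at u.
u \nVdash p \to q: at the accessible world v, v \Vdash p but v \nVdash q.
v lacks atom q, so v \nVdash q.
So the root u does not force the formula.

No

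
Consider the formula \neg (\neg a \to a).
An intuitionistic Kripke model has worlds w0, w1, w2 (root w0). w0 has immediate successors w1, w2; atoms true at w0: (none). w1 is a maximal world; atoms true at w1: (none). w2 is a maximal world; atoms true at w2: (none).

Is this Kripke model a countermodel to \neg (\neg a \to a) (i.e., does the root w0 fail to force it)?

w0 \Vdash \neg (\neg a \to a): no world accessible from w0 forces \neg a \to a.
So the root w0 forces \neg (\neg a \to a); the model is not a countermodel.

No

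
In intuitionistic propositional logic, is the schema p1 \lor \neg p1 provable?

This is the law of excluded middle, which is not intuitionistically valid.
A Kripke countermodel: worlds s0, s1; order generated by s0 \le s1; atoms true at each world — s0:{}; s1:{p1}.
s0 \nVdash p1 \lor \neg p1: neither disjunct is forced at s0.
s0 lacks atom p1, so s0 \nVdash p1.
So the root s0 does not force the formula.

No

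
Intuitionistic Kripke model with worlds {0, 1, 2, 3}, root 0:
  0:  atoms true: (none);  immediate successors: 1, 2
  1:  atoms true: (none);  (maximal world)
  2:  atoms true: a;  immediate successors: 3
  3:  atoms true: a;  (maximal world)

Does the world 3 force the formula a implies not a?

3 does not force a implies not a: already at 3 itself, 3 forces a but 3 does not force not a.
3 does not force not a since 3 is accessible from 3 and 3 forces a.

No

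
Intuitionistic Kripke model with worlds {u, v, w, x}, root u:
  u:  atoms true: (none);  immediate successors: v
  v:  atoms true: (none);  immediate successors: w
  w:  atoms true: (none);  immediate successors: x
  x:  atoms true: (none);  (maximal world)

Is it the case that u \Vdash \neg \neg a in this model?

u \nVdash \neg \neg a since u is accessible from u and u \Vdash \neg a.
u \Vdash \neg a: no world accessible from u forces a.

No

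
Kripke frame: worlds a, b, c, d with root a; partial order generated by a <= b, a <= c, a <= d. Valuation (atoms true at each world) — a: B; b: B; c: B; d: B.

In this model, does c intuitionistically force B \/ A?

Yes

c ||- B \/ A via the disjunct B.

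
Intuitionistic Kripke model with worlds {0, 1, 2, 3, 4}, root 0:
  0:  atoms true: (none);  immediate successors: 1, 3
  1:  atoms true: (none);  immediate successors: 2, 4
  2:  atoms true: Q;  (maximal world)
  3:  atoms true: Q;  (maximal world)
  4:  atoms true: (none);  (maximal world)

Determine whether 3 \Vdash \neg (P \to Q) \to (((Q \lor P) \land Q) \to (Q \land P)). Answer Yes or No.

Yes

3 \Vdash \neg (P \to Q) \to (((Q \lor P) \land Q) \to (Q \land P)) vacuously: no world accessible from 3 forces the antecedent \neg (P \to Q).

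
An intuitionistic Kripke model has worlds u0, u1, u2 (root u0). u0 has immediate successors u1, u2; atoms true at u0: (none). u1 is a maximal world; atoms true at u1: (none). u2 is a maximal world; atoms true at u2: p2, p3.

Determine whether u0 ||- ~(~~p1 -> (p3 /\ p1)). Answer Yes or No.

No

u0 ||-/- ~(~~p1 -> (p3 /\ p1)) since u0 is accessible from u0 and u0 ||- ~~p1 -> (p3 /\ p1).
u0 ||- ~~p1 -> (p3 /\ p1) vacuously: no world accessible from u0 forces the antecedent ~~p1.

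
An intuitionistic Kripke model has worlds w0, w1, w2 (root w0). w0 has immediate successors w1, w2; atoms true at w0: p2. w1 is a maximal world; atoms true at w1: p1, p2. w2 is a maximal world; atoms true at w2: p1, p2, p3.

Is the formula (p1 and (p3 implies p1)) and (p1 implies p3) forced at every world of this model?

Not every world: w0 does not force (p1 and (p3 implies p1)) and (p1 implies p3).
w0 does not force (p1 and (p3 implies p1)) and (p1 implies p3) since w0 fails p1 and (p3 implies p1).

No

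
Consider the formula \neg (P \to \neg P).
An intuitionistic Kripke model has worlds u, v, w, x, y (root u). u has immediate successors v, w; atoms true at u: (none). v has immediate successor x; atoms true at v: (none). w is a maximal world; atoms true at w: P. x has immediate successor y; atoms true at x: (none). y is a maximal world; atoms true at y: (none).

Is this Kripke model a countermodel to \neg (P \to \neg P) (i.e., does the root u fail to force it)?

u \nVdash \neg (P \to \neg P) since v is accessible from u and v \Vdash P \to \neg P.
v \Vdash P \to \neg P vacuously: no world accessible from v forces the antecedent P.
So the root u does not force \neg (P \to \neg P); the model is a countermodel.

Yes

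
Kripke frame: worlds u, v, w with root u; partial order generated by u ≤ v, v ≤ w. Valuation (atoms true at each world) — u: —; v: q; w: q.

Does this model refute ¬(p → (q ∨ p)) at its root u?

u ⊮ ¬(p → (q ∨ p)) since u is accessible from u and u ⊩ p → (q ∨ p).
u ⊩ p → (q ∨ p) vacuously: no world accessible from u forces the antecedent p.
So the root u does not force ¬(p → (q ∨ p)); the model is a countermodel.

Yes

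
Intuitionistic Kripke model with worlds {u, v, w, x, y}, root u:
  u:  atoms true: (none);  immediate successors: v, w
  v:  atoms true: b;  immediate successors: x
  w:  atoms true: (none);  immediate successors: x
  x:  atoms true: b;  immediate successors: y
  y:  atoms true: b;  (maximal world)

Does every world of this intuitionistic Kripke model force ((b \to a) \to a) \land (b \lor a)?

Not every world: u \nVdash ((b \to a) \to a) \land (b \lor a).
u \nVdash ((b \to a) \to a) \land (b \lor a) since u fails b \lor a.

No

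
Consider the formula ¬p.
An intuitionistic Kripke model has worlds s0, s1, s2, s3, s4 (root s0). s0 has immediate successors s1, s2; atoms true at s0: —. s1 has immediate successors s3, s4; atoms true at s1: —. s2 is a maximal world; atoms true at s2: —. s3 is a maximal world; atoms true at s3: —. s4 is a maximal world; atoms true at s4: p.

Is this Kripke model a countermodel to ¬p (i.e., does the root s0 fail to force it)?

Yes

s0 ⊮ ¬p since s4 is accessible from s0 and s4 ⊩ p.
So the root s0 does not force ¬p; the model is a countermodel.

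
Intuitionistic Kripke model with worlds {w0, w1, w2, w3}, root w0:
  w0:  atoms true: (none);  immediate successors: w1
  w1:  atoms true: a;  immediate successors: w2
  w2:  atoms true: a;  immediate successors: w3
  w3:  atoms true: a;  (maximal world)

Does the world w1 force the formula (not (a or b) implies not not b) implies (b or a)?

w1 forces (not (a or b) implies not not b) implies (b or a): every world accessible from w1 that forces not (a or b) implies not not b (namely w1, w2, w3) also forces b or a.

Yes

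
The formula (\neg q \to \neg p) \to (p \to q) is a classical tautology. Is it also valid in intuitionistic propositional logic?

This is the converse of contraposition, which is not intuitionistically valid.
A Kripke countermodel: worlds a, b; order generated by a \le b; atoms true at each world — a:{p}; b:{p,q}.
a \nVdash (\neg q \to \neg p) \to (p \to q): already at a itself, a \Vdash \neg q \to \neg p but a \nVdash p \to q.
a \nVdash p \to q: already at a itself, a \Vdash p but a \nVdash q.
a lacks atom q, so a \nVdash q.
So the root a does not force the formula.

No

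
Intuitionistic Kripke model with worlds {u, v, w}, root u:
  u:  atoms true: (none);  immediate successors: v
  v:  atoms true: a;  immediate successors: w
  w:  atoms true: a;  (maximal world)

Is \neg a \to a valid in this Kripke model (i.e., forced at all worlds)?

Yes

u \Vdash \neg a \to a vacuously: no world accessible from u forces the antecedent \neg a.
Since the root u forces \neg a \to a and forcing is persistent (monotone upward), every world forces it.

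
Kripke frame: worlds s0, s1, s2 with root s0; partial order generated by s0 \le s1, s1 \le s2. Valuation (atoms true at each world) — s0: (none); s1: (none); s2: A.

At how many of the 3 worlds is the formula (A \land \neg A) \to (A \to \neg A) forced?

s0: forces it.
s1: forces it.
s2: forces it.
Worlds forcing the formula: {s0, s1, s2}.

3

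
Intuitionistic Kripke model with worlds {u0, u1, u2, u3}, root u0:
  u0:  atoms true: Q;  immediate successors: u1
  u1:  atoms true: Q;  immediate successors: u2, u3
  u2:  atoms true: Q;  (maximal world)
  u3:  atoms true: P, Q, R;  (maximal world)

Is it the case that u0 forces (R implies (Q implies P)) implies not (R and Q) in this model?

No

u0 does not force (R implies (Q implies P)) implies not (R and Q): already at u0 itself, u0 forces R implies (Q implies P) but u0 does not force not (R and Q).
u0 does not force not (R and Q) since u3 is accessible from u0 and u3 forces R and Q.
u3 forces R and Q since u3 forces both conjuncts.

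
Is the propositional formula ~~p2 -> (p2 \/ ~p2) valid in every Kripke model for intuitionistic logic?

This is a variant of double-negation elimination (deriving excluded middle from double negation), which is not intuitionistically valid.
A Kripke countermodel: worlds u0, u1; order generated by u0 <= u1; atoms true at each world — u0:{}; u1:{p2}.
u0 ||-/- ~~p2 -> (p2 \/ ~p2): already at u0 itself, u0 ||- ~~p2 but u0 ||-/- p2 \/ ~p2.
u0 ||-/- p2 \/ ~p2: neither disjunct is forced at u0.
u0 lacks atom p2, so u0 ||-/- p2.
So the root u0 does not force the formula.

No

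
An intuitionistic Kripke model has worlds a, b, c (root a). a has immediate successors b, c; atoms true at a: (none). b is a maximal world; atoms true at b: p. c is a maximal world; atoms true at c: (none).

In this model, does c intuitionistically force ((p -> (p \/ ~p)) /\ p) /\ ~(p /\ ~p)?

c ||-/- ((p -> (p \/ ~p)) /\ p) /\ ~(p /\ ~p) since c fails (p -> (p \/ ~p)) /\ p.

No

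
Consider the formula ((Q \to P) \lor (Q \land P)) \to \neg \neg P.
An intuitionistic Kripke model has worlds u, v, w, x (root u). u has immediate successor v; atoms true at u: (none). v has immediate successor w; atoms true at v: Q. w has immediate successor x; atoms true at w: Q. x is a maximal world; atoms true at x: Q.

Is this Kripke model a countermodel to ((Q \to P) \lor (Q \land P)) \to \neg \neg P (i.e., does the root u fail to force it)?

No

u \Vdash ((Q \to P) \lor (Q \land P)) \to \neg \neg P vacuously: no world accessible from u forces the antecedent (Q \to P) \lor (Q \land P).
So the root u forces ((Q \to P) \lor (Q \land P)) \to \neg \neg P; the model is not a countermodel.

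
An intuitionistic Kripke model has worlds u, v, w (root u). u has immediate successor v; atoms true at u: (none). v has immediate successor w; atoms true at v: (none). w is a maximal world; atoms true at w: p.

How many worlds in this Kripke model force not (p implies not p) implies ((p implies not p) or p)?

u: does not force it — u does not force not (p implies not p) implies ((p implies not p) or p): already at u itself, u forces not (p implies not p) but u does not force (p implies not p) or p.
v: does not force it — v does not force not (p implies not p) implies ((p implies not p) or p): already at v itself, v forces not (p implies not p) but v does not force (p implies not p) or p.
w: forces it.
Worlds forcing the formula: {w}.

1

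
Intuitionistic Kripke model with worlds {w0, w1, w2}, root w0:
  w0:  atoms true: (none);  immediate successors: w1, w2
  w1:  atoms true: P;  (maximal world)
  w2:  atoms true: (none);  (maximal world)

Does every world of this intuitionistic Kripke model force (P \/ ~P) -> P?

Not every world: w0 ||-/- (P \/ ~P) -> P.
w0 ||-/- (P \/ ~P) -> P: at the accessible world w2, w2 ||- P \/ ~P but w2 ||-/- P.
w2 lacks atom P, so w2 ||-/- P.

No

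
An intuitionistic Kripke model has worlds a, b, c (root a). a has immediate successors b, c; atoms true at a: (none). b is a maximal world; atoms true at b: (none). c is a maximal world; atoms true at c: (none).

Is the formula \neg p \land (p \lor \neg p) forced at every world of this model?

a \Vdash \neg p \land (p \lor \neg p) since a forces both conjuncts.
Since the root a forces \neg p \land (p \lor \neg p) and forcing is persistent (monotone upward), every world forces it.

Yes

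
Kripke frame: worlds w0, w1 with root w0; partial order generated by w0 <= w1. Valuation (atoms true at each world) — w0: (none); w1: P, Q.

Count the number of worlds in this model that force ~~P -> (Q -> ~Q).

0

w0: does not force it — w0 ||-/- ~~P -> (Q -> ~Q): already at w0 itself, w0 ||- ~~P but w0 ||-/- Q -> ~Q.
w1: does not force it.
Worlds forcing the formula: { }.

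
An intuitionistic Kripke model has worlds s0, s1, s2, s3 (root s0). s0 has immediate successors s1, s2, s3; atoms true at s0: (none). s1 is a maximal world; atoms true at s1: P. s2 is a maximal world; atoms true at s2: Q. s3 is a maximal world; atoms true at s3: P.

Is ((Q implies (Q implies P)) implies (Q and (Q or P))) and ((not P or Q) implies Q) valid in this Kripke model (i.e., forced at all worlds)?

No

Not every world: s0 does not force ((Q implies (Q implies P)) implies (Q and (Q or P))) and ((not P or Q) implies Q).
s0 does not force ((Q implies (Q implies P)) implies (Q and (Q or P))) and ((not P or Q) implies Q) since s0 fails (Q implies (Q implies P)) implies (Q and (Q or P)).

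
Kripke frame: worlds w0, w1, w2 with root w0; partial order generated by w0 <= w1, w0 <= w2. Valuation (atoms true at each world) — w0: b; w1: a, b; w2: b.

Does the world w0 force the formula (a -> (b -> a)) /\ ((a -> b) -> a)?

w0 ||-/- (a -> (b -> a)) /\ ((a -> b) -> a) since w0 fails (a -> b) -> a.

No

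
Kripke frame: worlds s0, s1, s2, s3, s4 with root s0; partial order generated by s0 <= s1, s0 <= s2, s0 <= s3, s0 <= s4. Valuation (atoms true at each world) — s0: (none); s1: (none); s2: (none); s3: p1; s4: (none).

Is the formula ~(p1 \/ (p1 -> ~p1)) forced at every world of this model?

Not every world: s0 ||-/- ~(p1 \/ (p1 -> ~p1)).
s0 ||-/- ~(p1 \/ (p1 -> ~p1)) since s1 is accessible from s0 and s1 ||- p1 \/ (p1 -> ~p1).
s1 ||- p1 \/ (p1 -> ~p1) via the disjunct p1 -> ~p1.

No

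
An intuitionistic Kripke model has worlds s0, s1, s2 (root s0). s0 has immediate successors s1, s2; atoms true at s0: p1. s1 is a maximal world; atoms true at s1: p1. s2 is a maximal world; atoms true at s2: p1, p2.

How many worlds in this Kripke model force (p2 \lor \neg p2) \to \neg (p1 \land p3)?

s0: forces it.
s1: forces it.
s2: forces it.
Worlds forcing the formula: {s0, s1, s2}.

3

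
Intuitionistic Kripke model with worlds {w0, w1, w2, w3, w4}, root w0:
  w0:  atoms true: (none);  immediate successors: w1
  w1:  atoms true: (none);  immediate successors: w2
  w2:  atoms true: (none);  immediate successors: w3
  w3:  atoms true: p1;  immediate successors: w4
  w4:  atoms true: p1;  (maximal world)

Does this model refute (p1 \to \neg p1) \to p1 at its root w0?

w0 \Vdash (p1 \to \neg p1) \to p1 vacuously: no world accessible from w0 forces the antecedent p1 \to \neg p1.
So the root w0 forces (p1 \to \neg p1) \to p1; the model is not a countermodel.

No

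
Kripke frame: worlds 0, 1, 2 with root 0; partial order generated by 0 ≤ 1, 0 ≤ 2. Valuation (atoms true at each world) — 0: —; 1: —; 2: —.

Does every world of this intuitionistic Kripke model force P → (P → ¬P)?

Yes

0 ⊩ P → (P → ¬P) vacuously: no world accessible from 0 forces the antecedent P.
Since the root 0 forces P → (P → ¬P) and forcing is persistent (monotone upward), every world forces it.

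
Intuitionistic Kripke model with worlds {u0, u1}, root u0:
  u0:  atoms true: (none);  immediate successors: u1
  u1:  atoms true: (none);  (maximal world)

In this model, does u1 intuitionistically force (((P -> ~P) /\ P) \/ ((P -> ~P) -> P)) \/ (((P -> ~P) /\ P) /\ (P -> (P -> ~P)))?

No

u1 ||-/- (((P -> ~P) /\ P) \/ ((P -> ~P) -> P)) \/ (((P -> ~P) /\ P) /\ (P -> (P -> ~P))): neither disjunct is forced at u1.
u1 ||-/- ((P -> ~P) /\ P) \/ ((P -> ~P) -> P): neither disjunct is forced at u1.
u1 ||-/- (P -> ~P) /\ P since u1 fails P.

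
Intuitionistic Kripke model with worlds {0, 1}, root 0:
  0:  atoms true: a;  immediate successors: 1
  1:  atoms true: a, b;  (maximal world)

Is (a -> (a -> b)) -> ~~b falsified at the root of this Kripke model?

No

0 ||- (a -> (a -> b)) -> ~~b: every world accessible from 0 that forces a -> (a -> b) (namely 1) also forces ~~b.
So the root 0 forces (a -> (a -> b)) -> ~~b; the model is not a countermodel.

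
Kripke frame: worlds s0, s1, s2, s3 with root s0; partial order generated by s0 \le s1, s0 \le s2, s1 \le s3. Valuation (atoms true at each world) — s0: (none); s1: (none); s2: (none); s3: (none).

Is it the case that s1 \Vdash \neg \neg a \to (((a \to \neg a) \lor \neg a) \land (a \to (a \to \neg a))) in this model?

s1 \Vdash \neg \neg a \to (((a \to \neg a) \lor \neg a) \land (a \to (a \to \neg a))) vacuously: no world accessible from s1 forces the antecedent \neg \neg a.

Yes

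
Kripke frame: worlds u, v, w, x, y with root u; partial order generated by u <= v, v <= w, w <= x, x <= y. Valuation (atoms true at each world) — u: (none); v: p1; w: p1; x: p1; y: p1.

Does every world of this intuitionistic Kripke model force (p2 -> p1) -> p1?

No

Not every world: u ||-/- (p2 -> p1) -> p1.
u ||-/- (p2 -> p1) -> p1: already at u itself, u ||- p2 -> p1 but u ||-/- p1.
u lacks atom p1, so u ||-/- p1.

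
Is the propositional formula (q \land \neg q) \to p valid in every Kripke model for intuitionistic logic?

This is an instance of ex falso quodlibet, which is intuitionistically derivable.
No world can force both q and \neg q, so the antecedent q \land \neg q is never forced and the implication holds vacuously at every world.

Yes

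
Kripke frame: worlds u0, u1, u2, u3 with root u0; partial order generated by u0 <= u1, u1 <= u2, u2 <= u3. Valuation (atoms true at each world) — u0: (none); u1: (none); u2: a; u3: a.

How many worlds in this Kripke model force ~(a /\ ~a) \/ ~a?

u0: forces it.
u1: forces it.
u2: forces it.
u3: forces it.
Worlds forcing the formula: {u0, u1, u2, u3}.

4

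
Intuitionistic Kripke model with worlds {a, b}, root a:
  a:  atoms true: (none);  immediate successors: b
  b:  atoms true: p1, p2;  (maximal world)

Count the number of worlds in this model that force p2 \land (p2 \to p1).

1

a: does not force it — a \nVdash p2 \land (p2 \to p1) since a fails p2.
b: forces it.
Worlds forcing the formula: {b}.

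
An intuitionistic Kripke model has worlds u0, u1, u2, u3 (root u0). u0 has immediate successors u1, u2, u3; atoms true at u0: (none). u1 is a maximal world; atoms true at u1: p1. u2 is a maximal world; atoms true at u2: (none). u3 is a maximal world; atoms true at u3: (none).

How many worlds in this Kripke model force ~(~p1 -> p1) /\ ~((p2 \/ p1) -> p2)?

u0: does not force it — u0 ||-/- ~(~p1 -> p1) /\ ~((p2 \/ p1) -> p2) since u0 fails ~(~p1 -> p1).
u1: does not force it.
u2: does not force it.
u3: does not force it.
Worlds forcing the formula: { }.

0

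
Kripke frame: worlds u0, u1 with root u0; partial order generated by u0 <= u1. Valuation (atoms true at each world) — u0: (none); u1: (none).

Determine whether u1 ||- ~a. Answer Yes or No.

u1 ||- ~a: no world accessible from u1 forces a.

Yes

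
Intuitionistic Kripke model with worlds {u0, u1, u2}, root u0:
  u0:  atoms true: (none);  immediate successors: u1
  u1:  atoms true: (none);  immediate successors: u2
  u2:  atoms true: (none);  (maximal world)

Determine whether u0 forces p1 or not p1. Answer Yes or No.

Yes

u0 forces p1 or not p1 via the disjunct not p1.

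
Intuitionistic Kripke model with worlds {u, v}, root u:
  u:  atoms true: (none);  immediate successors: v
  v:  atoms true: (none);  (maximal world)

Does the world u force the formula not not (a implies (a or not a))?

u forces not not (a implies (a or not a)): no world accessible from u forces not (a implies (a or not a)).

Yes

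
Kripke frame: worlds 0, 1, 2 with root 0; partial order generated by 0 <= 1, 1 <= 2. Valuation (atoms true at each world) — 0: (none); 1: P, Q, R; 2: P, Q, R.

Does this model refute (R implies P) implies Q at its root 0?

Yes

0 does not force (R implies P) implies Q: already at 0 itself, 0 forces R implies P but 0 does not force Q.
0 lacks atom Q, so 0 does not force Q.
So the root 0 does not force (R implies P) implies Q; the model is a countermodel.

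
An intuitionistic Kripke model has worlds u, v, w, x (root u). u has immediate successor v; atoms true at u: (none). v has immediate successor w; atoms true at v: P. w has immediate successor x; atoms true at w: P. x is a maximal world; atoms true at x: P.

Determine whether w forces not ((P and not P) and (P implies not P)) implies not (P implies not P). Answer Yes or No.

Yes

w forces not ((P and not P) and (P implies not P)) implies not (P implies not P): every world accessible from w that forces not ((P and not P) and (P implies not P)) (namely w, x) also forces not (P implies not P).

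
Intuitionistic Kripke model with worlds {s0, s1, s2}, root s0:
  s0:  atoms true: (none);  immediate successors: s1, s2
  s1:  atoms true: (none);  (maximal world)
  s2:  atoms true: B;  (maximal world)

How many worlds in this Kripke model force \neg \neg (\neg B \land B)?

0

s0: does not force it — s0 \nVdash \neg \neg (\neg B \land B) since s0 is accessible from s0 and s0 \Vdash \neg (\neg B \land B).
s1: does not force it — s1 \nVdash \neg \neg (\neg B \land B) since s1 is accessible from s1 and s1 \Vdash \neg (\neg B \land B).
s2: does not force it — s2 \nVdash \neg \neg (\neg B \land B) since s2 is accessible from s2 and s2 \Vdash \neg (\neg B \land B).
Worlds forcing the formula: { }.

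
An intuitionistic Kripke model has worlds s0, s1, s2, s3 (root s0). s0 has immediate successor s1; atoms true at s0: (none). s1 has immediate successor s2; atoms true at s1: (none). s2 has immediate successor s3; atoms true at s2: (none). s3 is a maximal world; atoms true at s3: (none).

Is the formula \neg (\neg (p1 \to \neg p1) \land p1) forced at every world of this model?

s0 \Vdash \neg (\neg (p1 \to \neg p1) \land p1): no world accessible from s0 forces \neg (p1 \to \neg p1) \land p1.
Since the root s0 forces \neg (\neg (p1 \to \neg p1) \land p1) and forcing is persistent (monotone upward), every world forces it.

Yes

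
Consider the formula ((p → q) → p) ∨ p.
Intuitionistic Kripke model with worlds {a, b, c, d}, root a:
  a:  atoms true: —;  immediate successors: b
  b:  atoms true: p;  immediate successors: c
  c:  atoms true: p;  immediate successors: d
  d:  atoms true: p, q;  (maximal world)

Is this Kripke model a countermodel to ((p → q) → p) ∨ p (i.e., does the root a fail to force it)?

No

a ⊩ ((p → q) → p) ∨ p via the disjunct (p → q) → p.
So the root a forces ((p → q) → p) ∨ p; the model is not a countermodel.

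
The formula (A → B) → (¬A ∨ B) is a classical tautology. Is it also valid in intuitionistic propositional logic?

This is the material-implication-as-disjunction principle, which is not intuitionistically valid.
A Kripke countermodel: worlds 0, 1; order generated by 0 ≤ 1; atoms true at each world — 0:{}; 1:{A,B}.
0 ⊮ (A → B) → (¬A ∨ B): already at 0 itself, 0 ⊩ A → B but 0 ⊮ ¬A ∨ B.
0 ⊮ ¬A ∨ B: neither disjunct is forced at 0.
0 ⊮ ¬A since 1 is accessible from 0 and 1 ⊩ A.
So the root 0 does not force the formula.

No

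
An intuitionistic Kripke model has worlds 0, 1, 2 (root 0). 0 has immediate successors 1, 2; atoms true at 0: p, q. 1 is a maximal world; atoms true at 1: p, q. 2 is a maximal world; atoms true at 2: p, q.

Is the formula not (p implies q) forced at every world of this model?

No

Not every world: 0 does not force not (p implies q).
0 does not force not (p implies q) since 0 is accessible from 0 and 0 forces p implies q.
0 forces p implies q: every world accessible from 0 that forces p (namely 0, 1, 2) also forces q.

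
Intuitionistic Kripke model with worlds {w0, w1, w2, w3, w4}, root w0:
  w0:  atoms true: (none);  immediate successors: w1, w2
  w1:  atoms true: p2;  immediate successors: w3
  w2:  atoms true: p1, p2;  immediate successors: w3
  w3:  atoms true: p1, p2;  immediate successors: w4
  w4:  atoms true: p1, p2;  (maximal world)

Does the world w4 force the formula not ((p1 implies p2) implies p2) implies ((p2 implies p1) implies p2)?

w4 forces not ((p1 implies p2) implies p2) implies ((p2 implies p1) implies p2) vacuously: no world accessible from w4 forces the antecedent not ((p1 implies p2) implies p2).

Yes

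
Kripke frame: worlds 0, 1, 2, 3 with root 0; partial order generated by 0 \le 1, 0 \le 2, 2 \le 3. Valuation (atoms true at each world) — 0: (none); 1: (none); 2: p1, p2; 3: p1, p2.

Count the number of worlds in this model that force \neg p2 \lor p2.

0: does not force it — 0 \nVdash \neg p2 \lor p2: neither disjunct is forced at 0.
1: forces it.
2: forces it.
3: forces it.
Worlds forcing the formula: {1, 2, 3}.

3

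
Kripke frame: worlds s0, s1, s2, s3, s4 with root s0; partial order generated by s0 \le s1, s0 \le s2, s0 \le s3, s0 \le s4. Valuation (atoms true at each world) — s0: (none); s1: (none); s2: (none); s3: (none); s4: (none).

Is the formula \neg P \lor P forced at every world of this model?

s0 \Vdash \neg P \lor P via the disjunct \neg P.
Since the root s0 forces \neg P \lor P and forcing is persistent (monotone upward), every world forces it.

Yes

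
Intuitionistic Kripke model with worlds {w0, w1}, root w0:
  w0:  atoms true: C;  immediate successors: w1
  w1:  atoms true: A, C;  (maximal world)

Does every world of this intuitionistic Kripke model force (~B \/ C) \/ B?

Yes

w0 ||- (~B \/ C) \/ B via the disjunct ~B \/ C.
Since the root w0 forces (~B \/ C) \/ B and forcing is persistent (monotone upward), every world forces it.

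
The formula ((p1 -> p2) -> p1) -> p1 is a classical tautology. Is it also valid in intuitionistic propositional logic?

No

This is Peirce's law, which is not intuitionistically valid.
A Kripke countermodel: worlds w0, w1; order generated by w0 <= w1; atoms true at each world — w0:{}; w1:{p1}.
w0 ||-/- ((p1 -> p2) -> p1) -> p1: already at w0 itself, w0 ||- (p1 -> p2) -> p1 but w0 ||-/- p1.
w0 lacks atom p1, so w0 ||-/- p1.
So the root w0 does not force the formula.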